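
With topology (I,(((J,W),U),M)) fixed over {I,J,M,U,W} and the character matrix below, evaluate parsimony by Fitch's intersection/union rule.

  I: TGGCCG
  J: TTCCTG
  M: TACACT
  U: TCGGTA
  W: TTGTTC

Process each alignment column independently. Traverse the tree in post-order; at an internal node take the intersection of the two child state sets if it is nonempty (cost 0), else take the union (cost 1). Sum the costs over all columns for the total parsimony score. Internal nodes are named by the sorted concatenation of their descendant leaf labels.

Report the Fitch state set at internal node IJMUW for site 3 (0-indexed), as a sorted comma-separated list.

site 0, node JW: J={T} ∩ W={T} → {T} (+0)
site 0, node JUW: JW={T} ∩ U={T} → {T} (+0)
site 0, node JMUW: JUW={T} ∩ M={T} → {T} (+0)
site 0, node IJMUW: I={T} ∩ JMUW={T} → {T} (+0)
site 1, node JW: J={T} ∩ W={T} → {T} (+0)
site 1, node JUW: JW={T} ∪ U={C} → {C,T} (+1)
site 1, node JMUW: JUW={C,T} ∪ M={A} → {A,C,T} (+1)
site 1, node IJMUW: I={G} ∪ JMUW={A,C,T} → {A,C,G,T} (+1)
site 2, node JW: J={C} ∪ W={G} → {C,G} (+1)
site 2, node JUW: JW={C,G} ∩ U={G} → {G} (+0)
site 2, node JMUW: JUW={G} ∪ M={C} → {C,G} (+1)
site 2, node IJMUW: I={G} ∩ JMUW={C,G} → {G} (+0)
site 3, node JW: J={C} ∪ W={T} → {C,T} (+1)
site 3, node JUW: JW={C,T} ∪ U={G} → {C,G,T} (+1)
site 3, node JMUW: JUW={C,G,T} ∪ M={A} → {A,C,G,T} (+1)
site 3, node IJMUW: I={C} ∩ JMUW={A,C,G,T} → {C} (+0)
site 4, node JW: J={T} ∩ W={T} → {T} (+0)
site 4, node JUW: JW={T} ∩ U={T} → {T} (+0)
site 4, node JMUW: JUW={T} ∪ M={C} → {C,T} (+1)
site 4, node IJMUW: I={C} ∩ JMUW={C,T} → {C} (+0)
site 5, node JW: J={G} ∪ W={C} → {C,G} (+1)
site 5, node JUW: JW={C,G} ∪ U={A} → {A,C,G} (+1)
site 5, node JMUW: JUW={A,C,G} ∪ M={T} → {A,C,G,T} (+1)
site 5, node IJMUW: I={G} ∩ JMUW={A,C,G,T} → {G} (+0)
per-site changes: [0, 3, 2, 3, 1, 3]; total = 12

C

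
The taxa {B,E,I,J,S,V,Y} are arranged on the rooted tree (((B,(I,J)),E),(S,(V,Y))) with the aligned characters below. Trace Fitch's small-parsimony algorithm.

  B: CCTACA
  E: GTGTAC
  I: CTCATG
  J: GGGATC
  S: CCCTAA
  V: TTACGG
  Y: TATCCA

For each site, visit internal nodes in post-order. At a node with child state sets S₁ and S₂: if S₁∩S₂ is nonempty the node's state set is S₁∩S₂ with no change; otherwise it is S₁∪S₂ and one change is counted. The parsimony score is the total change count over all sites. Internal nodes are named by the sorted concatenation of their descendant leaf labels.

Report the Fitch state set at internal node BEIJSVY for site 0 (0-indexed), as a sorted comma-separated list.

[col 0] IJ: children I:{C}, J:{G} ∪→ {C,G}; cost 1
[col 0] BIJ: children B:{C}, IJ:{C,G} ∩→ {C}; cost 0
[col 0] BEIJ: children BIJ:{C}, E:{G} ∪→ {C,G}; cost 1
[col 0] VY: children V:{T}, Y:{T} ∩→ {T}; cost 0
[col 0] SVY: children S:{C}, VY:{T} ∪→ {C,T}; cost 1
[col 0] BEIJSVY: children BEIJ:{C,G}, SVY:{C,T} ∩→ {C}; cost 0
[col 1] IJ: children I:{T}, J:{G} ∪→ {G,T}; cost 1
[col 1] BIJ: children B:{C}, IJ:{G,T} ∪→ {C,G,T}; cost 1
[col 1] BEIJ: children BIJ:{C,G,T}, E:{T} ∩→ {T}; cost 0
[col 1] VY: children V:{T}, Y:{A} ∪→ {A,T}; cost 1
[col 1] SVY: children S:{C}, VY:{A,T} ∪→ {A,C,T}; cost 1
[col 1] BEIJSVY: children BEIJ:{T}, SVY:{A,C,T} ∩→ {T}; cost 0
[col 2] IJ: children I:{C}, J:{G} ∪→ {C,G}; cost 1
[col 2] BIJ: children B:{T}, IJ:{C,G} ∪→ {C,G,T}; cost 1
[col 2] BEIJ: children BIJ:{C,G,T}, E:{G} ∩→ {G}; cost 0
[col 2] VY: children V:{A}, Y:{T} ∪→ {A,T}; cost 1
[col 2] SVY: children S:{C}, VY:{A,T} ∪→ {A,C,T}; cost 1
[col 2] BEIJSVY: children BEIJ:{G}, SVY:{A,C,T} ∪→ {A,C,G,T}; cost 1
[col 3] IJ: children I:{A}, J:{A} ∩→ {A}; cost 0
[col 3] BIJ: children B:{A}, IJ:{A} ∩→ {A}; cost 0
[col 3] BEIJ: children BIJ:{A}, E:{T} ∪→ {A,T}; cost 1
[col 3] VY: children V:{C}, Y:{C} ∩→ {C}; cost 0
[col 3] SVY: children S:{T}, VY:{C} ∪→ {C,T}; cost 1
[col 3] BEIJSVY: children BEIJ:{A,T}, SVY:{C,T} ∩→ {T}; cost 0
[col 4] IJ: children I:{T}, J:{T} ∩→ {T}; cost 0
[col 4] BIJ: children B:{C}, IJ:{T} ∪→ {C,T}; cost 1
[col 4] BEIJ: children BIJ:{C,T}, E:{A} ∪→ {A,C,T}; cost 1
[col 4] VY: children V:{G}, Y:{C} ∪→ {C,G}; cost 1
[col 4] SVY: children S:{A}, VY:{C,G} ∪→ {A,C,G}; cost 1
[col 4] BEIJSVY: children BEIJ:{A,C,T}, SVY:{A,C,G} ∩→ {A,C}; cost 0
[col 5] IJ: children I:{G}, J:{C} ∪→ {C,G}; cost 1
[col 5] BIJ: children B:{A}, IJ:{C,G} ∪→ {A,C,G}; cost 1
[col 5] BEIJ: children BIJ:{A,C,G}, E:{C} ∩→ {C}; cost 0
[col 5] VY: children V:{G}, Y:{A} ∪→ {A,G}; cost 1
[col 5] SVY: children S:{A}, VY:{A,G} ∩→ {A}; cost 0
[col 5] BEIJSVY: children BEIJ:{C}, SVY:{A} ∪→ {A,C}; cost 1
per-site changes: [3, 4, 5, 2, 4, 4]; total = 22

C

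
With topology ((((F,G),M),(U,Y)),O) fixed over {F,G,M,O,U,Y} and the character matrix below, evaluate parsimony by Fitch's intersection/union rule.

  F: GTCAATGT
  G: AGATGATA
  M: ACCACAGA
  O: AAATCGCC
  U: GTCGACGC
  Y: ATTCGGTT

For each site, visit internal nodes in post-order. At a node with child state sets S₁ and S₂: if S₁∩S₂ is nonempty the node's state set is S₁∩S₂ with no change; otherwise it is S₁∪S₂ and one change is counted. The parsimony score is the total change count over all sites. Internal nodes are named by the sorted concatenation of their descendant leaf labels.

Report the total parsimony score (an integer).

site 0, node FG: F={G} ∪ G={A} → {A,G} (+1)
site 0, node FGM: FG={A,G} ∩ M={A} → {A} (+0)
site 0, node UY: U={G} ∪ Y={A} → {A,G} (+1)
site 0, node FGMUY: FGM={A} ∩ UY={A,G} → {A} (+0)
site 0, node FGMOUY: FGMUY={A} ∩ O={A} → {A} (+0)
site 1, node FG: F={T} ∪ G={G} → {G,T} (+1)
site 1, node FGM: FG={G,T} ∪ M={C} → {C,G,T} (+1)
site 1, node UY: U={T} ∩ Y={T} → {T} (+0)
site 1, node FGMUY: FGM={C,G,T} ∩ UY={T} → {T} (+0)
site 1, node FGMOUY: FGMUY={T} ∪ O={A} → {A,T} (+1)
site 2, node FG: F={C} ∪ G={A} → {A,C} (+1)
site 2, node FGM: FG={A,C} ∩ M={C} → {C} (+0)
site 2, node UY: U={C} ∪ Y={T} → {C,T} (+1)
site 2, node FGMUY: FGM={C} ∩ UY={C,T} → {C} (+0)
site 2, node FGMOUY: FGMUY={C} ∪ O={A} → {A,C} (+1)
site 3, node FG: F={A} ∪ G={T} → {A,T} (+1)
site 3, node FGM: FG={A,T} ∩ M={A} → {A} (+0)
site 3, node UY: U={G} ∪ Y={C} → {C,G} (+1)
site 3, node FGMUY: FGM={A} ∪ UY={C,G} → {A,C,G} (+1)
site 3, node FGMOUY: FGMUY={A,C,G} ∪ O={T} → {A,C,G,T} (+1)
site 4, node FG: F={A} ∪ G={G} → {A,G} (+1)
site 4, node FGM: FG={A,G} ∪ M={C} → {A,C,G} (+1)
site 4, node UY: U={A} ∪ Y={G} → {A,G} (+1)
site 4, node FGMUY: FGM={A,C,G} ∩ UY={A,G} → {A,G} (+0)
site 4, node FGMOUY: FGMUY={A,G} ∪ O={C} → {A,C,G} (+1)
site 5, node FG: F={T} ∪ G={A} → {A,T} (+1)
site 5, node FGM: FG={A,T} ∩ M={A} → {A} (+0)
site 5, node UY: U={C} ∪ Y={G} → {C,G} (+1)
site 5, node FGMUY: FGM={A} ∪ UY={C,G} → {A,C,G} (+1)
site 5, node FGMOUY: FGMUY={A,C,G} ∩ O={G} → {G} (+0)
site 6, node FG: F={G} ∪ G={T} → {G,T} (+1)
site 6, node FGM: FG={G,T} ∩ M={G} → {G} (+0)
site 6, node UY: U={G} ∪ Y={T} → {G,T} (+1)
site 6, node FGMUY: FGM={G} ∩ UY={G,T} → {G} (+0)
site 6, node FGMOUY: FGMUY={G} ∪ O={C} → {C,G} (+1)
site 7, node FG: F={T} ∪ G={A} → {A,T} (+1)
site 7, node FGM: FG={A,T} ∩ M={A} → {A} (+0)
site 7, node UY: U={C} ∪ Y={T} → {C,T} (+1)
site 7, node FGMUY: FGM={A} ∪ UY={C,T} → {A,C,T} (+1)
site 7, node FGMOUY: FGMUY={A,C,T} ∩ O={C} → {C} (+0)
per-site changes: [2, 3, 3, 4, 4, 3, 3, 3]; total = 25

25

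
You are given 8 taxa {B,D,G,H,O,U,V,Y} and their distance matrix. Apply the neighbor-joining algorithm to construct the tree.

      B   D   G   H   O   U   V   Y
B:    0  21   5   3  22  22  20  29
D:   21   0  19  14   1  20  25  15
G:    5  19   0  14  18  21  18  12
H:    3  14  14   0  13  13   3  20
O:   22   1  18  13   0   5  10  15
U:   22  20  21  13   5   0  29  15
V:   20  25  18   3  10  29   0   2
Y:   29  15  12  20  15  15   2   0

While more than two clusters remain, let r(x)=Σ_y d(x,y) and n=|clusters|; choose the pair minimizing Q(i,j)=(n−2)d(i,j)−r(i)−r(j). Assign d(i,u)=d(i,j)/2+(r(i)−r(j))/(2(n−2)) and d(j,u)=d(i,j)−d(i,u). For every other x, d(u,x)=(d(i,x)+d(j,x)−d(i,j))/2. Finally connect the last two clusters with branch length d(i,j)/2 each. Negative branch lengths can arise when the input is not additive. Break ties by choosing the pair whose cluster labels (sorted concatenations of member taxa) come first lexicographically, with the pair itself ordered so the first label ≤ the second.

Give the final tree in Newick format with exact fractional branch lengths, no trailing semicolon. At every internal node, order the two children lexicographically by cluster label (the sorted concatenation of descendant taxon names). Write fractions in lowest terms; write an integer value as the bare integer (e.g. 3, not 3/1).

step 1: merge (V,Y) at d=2, Q=-203; branch lengths V→11/12, Y→13/12; new cluster VY
  updated: d(B,VY)=47/2, d(D,VY)=19, d(G,VY)=14, d(H,VY)=21/2, d(O,VY)=23/2, d(U,VY)=21
step 2: merge (B,G) at d=5, Q=-325/2; branch lengths B→61/20, G→39/20; new cluster BG
  updated: d(BG,D)=35/2, d(BG,H)=6, d(BG,O)=35/2, d(BG,U)=19, d(BG,VY)=65/4
step 3: merge (D,O) at d=1, Q=-231/2; branch lengths D→55/16, O→-39/16; new cluster DO
  updated: d(BG,DO)=17, d(DO,H)=13, d(DO,U)=12, d(DO,VY)=59/4
step 4: merge (DO,U) at d=12, Q=-343/4; branch lengths DO→37/8, U→59/8; new cluster DOU
  updated: d(BG,DOU)=12, d(DOU,H)=7, d(DOU,VY)=95/8
step 5: merge (BG,H) at d=6, Q=-183/4; branch lengths BG→91/16, H→5/16; new cluster BGH
  updated: d(BGH,DOU)=13/2, d(BGH,VY)=83/8
step 6: merge (BGH,DOU) at d=13/2, Q=-115/4; branch lengths BGH→5/2, DOU→4; new cluster BDGHOU
  updated: d(BDGHOU,VY)=63/8
step 7: merge (BDGHOU,VY) at d=63/8; branch lengths BDGHOU→63/16, VY→63/16; new cluster BDGHOUVY
final tree: ((((B:61/20,G:39/20):91/16,H:5/16):5/2,((D:55/16,O:-39/16):37/8,U:59/8):4):63/16,(V:11/12,Y:13/12):63/16)
total length: 323/8

((((B:61/20,G:39/20):91/16,H:5/16):5/2,((D:55/16,O:-39/16):37/8,U:59/8):4):63/16,(V:11/12,Y:13/12):63/16)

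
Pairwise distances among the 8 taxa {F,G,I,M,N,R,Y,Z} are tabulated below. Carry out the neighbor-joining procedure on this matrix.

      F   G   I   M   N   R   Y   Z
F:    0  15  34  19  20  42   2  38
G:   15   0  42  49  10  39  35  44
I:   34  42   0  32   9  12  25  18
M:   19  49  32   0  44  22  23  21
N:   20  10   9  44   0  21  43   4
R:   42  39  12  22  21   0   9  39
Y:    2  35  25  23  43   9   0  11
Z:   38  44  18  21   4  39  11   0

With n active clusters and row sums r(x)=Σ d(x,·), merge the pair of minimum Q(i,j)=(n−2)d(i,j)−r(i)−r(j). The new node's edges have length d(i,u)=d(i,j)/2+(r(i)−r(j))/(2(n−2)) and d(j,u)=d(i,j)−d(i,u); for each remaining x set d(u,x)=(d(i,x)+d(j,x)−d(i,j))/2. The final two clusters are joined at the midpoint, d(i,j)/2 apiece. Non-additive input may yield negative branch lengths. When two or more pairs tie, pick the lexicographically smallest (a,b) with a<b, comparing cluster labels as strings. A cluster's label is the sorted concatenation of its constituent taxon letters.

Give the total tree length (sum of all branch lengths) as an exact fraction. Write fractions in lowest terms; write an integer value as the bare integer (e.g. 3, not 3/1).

2465/32

1. join G+N (d=10, Q=-325) ⇒ GN; edges |G|=143/12, |N|=-23/12
  updated: d(F,GN)=25/2, d(GN,I)=41/2, d(GN,M)=83/2, d(GN,R)=25, d(GN,Y)=34, d(GN,Z)=19
2. join F+Y (d=2, Q=-483/2) ⇒ FY; edges |F|=107/20, |Y|=-67/20
  updated: d(FY,GN)=89/4, d(FY,I)=57/2, d(FY,M)=20, d(FY,R)=49/2, d(FY,Z)=47/2
3. join I+R (d=12, Q=-371/2) ⇒ IR; edges |I|=73/16, |R|=119/16
  updated: d(FY,IR)=41/2, d(GN,IR)=67/4, d(IR,M)=21, d(IR,Z)=45/2
4. join GN+IR (d=67/4, Q=-130) ⇒ GINR; edges |GN|=23/2, |IR|=21/4
  updated: d(FY,GINR)=13, d(GINR,M)=183/8, d(GINR,Z)=99/8
5. join FY+M (d=20, Q=-643/8) ⇒ FMY; edges |FY|=261/32, |M|=379/32
  updated: d(FMY,GINR)=127/16, d(FMY,Z)=49/4
6. join FMY+GINR (d=127/16, Q=-521/16) ⇒ FGIMNRY; edges |FMY|=125/32, |GINR|=129/32
  updated: d(FGIMNRY,Z)=267/32
7. join FGIMNRY+Z (d=267/32) ⇒ FGIMNRYZ; edges |FGIMNRY|=267/64, |Z|=267/64
final tree: ((((F:107/20,Y:-67/20):261/32,M:379/32):125/32,((G:143/12,N:-23/12):23/2,(I:73/16,R:119/16):21/4):129/32):267/64,Z:267/64)
total length: 2465/32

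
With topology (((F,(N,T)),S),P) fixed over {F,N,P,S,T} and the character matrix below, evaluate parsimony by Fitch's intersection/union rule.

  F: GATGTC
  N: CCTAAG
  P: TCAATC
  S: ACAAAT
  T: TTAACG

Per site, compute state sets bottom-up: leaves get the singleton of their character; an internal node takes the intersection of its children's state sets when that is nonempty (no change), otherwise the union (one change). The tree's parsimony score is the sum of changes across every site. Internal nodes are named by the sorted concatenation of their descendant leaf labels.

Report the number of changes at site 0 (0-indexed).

NT@0: {C} ∪ {T} = {C,T} (union, +1)
FNT@0: {G} ∪ {C,T} = {C,G,T} (union, +1)
FNST@0: {C,G,T} ∪ {A} = {A,C,G,T} (union, +1)
FNPST@0: {A,C,G,T} ∩ {T} = {T} (intersection, +0)
NT@1: {C} ∪ {T} = {C,T} (union, +1)
FNT@1: {A} ∪ {C,T} = {A,C,T} (union, +1)
FNST@1: {A,C,T} ∩ {C} = {C} (intersection, +0)
FNPST@1: {C} ∩ {C} = {C} (intersection, +0)
NT@2: {T} ∪ {A} = {A,T} (union, +1)
FNT@2: {T} ∩ {A,T} = {T} (intersection, +0)
FNST@2: {T} ∪ {A} = {A,T} (union, +1)
FNPST@2: {A,T} ∩ {A} = {A} (intersection, +0)
NT@3: {A} ∩ {A} = {A} (intersection, +0)
FNT@3: {G} ∪ {A} = {A,G} (union, +1)
FNST@3: {A,G} ∩ {A} = {A} (intersection, +0)
FNPST@3: {A} ∩ {A} = {A} (intersection, +0)
NT@4: {A} ∪ {C} = {A,C} (union, +1)
FNT@4: {T} ∪ {A,C} = {A,C,T} (union, +1)
FNST@4: {A,C,T} ∩ {A} = {A} (intersection, +0)
FNPST@4: {A} ∪ {T} = {A,T} (union, +1)
NT@5: {G} ∩ {G} = {G} (intersection, +0)
FNT@5: {C} ∪ {G} = {C,G} (union, +1)
FNST@5: {C,G} ∪ {T} = {C,G,T} (union, +1)
FNPST@5: {C,G,T} ∩ {C} = {C} (intersection, +0)
per-site changes: [3, 2, 2, 1, 3, 2]; total = 13

3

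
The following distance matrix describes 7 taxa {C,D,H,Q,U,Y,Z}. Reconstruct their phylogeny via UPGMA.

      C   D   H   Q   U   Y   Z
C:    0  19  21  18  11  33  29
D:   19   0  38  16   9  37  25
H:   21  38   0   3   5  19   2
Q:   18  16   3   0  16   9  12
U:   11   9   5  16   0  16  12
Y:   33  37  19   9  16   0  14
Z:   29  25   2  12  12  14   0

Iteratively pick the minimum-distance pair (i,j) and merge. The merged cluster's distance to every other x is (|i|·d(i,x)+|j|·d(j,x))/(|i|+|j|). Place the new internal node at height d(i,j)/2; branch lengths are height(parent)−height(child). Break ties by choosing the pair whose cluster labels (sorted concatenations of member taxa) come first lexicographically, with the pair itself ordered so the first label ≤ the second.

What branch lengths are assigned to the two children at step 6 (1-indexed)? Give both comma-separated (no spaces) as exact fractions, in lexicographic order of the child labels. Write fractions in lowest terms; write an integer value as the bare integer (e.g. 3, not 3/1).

iteration 1: select H,Z (d=2); attach at lengths (1, 1); label the merged cluster HZ
  updated: d(C,HZ)=25, d(D,HZ)=63/2, d(HZ,Q)=15/2, d(HZ,U)=17/2, d(HZ,Y)=33/2
iteration 2: select HZ,Q (d=15/2); attach at lengths (11/4, 15/4); label the merged cluster HQZ
  updated: d(C,HQZ)=68/3, d(D,HQZ)=79/3, d(HQZ,U)=11, d(HQZ,Y)=14
iteration 3: select D,U (d=9); attach at lengths (9/2, 9/2); label the merged cluster DU
  updated: d(C,DU)=15, d(DU,HQZ)=56/3, d(DU,Y)=53/2
iteration 4: select HQZ,Y (d=14); attach at lengths (13/4, 7); label the merged cluster HQYZ
  updated: d(C,HQYZ)=101/4, d(DU,HQYZ)=165/8
iteration 5: select C,DU (d=15); attach at lengths (15/2, 3); label the merged cluster CDU
  updated: d(CDU,HQYZ)=133/6
iteration 6: select CDU,HQYZ (d=133/6); attach at lengths (43/12, 49/12); label the merged cluster CDHQUYZ
final tree: ((C:15/2,(D:9/2,U:9/2):3):43/12,(((H:1,Z:1):11/4,Q:15/4):13/4,Y:7):49/12)
total length: 551/12

43/12,49/12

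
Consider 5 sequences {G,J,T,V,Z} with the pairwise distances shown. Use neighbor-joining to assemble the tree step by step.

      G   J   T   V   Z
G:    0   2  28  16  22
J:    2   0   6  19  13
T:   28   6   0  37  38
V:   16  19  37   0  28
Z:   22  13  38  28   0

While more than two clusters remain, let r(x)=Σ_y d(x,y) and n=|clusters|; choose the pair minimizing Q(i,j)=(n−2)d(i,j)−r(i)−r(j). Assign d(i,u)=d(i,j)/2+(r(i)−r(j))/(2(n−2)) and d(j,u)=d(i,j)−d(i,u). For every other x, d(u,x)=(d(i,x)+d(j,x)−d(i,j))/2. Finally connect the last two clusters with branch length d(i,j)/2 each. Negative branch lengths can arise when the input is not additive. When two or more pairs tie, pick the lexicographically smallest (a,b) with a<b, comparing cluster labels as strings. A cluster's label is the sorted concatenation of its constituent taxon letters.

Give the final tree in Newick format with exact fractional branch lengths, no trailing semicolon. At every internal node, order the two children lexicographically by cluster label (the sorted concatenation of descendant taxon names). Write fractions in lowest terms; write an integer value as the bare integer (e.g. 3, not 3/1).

1. join J+T (d=6, Q=-131) ⇒ JT; edges |J|=-17/2, |T|=29/2
  updated: d(G,JT)=12, d(JT,V)=25, d(JT,Z)=45/2
2. join G+V (d=16, Q=-87) ⇒ GV; edges |G|=13/4, |V|=51/4
  updated: d(GV,JT)=21/2, d(GV,Z)=17
3. join GV+JT (d=21/2, Q=-50) ⇒ GJTV; edges |GV|=5/2, |JT|=8
  updated: d(GJTV,Z)=29/2
4. join GJTV+Z (d=29/2) ⇒ GJTVZ; edges |GJTV|=29/4, |Z|=29/4
final tree: (((G:13/4,V:51/4):5/2,(J:-17/2,T:29/2):8):29/4,Z:29/4)
total length: 47

(((G:13/4,V:51/4):5/2,(J:-17/2,T:29/2):8):29/4,Z:29/4)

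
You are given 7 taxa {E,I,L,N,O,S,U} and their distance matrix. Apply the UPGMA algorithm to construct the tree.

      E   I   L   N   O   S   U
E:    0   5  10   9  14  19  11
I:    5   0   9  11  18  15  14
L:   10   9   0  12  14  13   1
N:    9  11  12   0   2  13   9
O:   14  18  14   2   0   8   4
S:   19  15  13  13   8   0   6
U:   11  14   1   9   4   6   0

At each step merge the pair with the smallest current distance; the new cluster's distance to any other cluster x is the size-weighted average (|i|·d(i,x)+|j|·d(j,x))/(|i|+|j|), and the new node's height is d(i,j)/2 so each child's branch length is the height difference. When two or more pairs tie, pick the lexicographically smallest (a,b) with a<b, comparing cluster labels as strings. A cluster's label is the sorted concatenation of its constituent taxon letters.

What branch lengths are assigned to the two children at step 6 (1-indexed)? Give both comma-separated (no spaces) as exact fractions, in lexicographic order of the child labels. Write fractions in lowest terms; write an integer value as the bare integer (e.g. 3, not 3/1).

4,3/2

step 1: merge (L,U) at d=1; branch lengths L→1/2, U→1/2; new cluster LU
  updated: d(E,LU)=21/2, d(I,LU)=23/2, d(LU,N)=21/2, d(LU,O)=9, d(LU,S)=19/2
step 2: merge (N,O) at d=2; branch lengths N→1, O→1; new cluster NO
  updated: d(E,NO)=23/2, d(I,NO)=29/2, d(LU,NO)=39/4, d(NO,S)=21/2
step 3: merge (E,I) at d=5; branch lengths E→5/2, I→5/2; new cluster EI
  updated: d(EI,LU)=11, d(EI,NO)=13, d(EI,S)=17
step 4: merge (LU,S) at d=19/2; branch lengths LU→17/4, S→19/4; new cluster LSU
  updated: d(EI,LSU)=13, d(LSU,NO)=10
step 5: merge (LSU,NO) at d=10; branch lengths LSU→1/4, NO→4; new cluster LNOSU
  updated: d(EI,LNOSU)=13
step 6: merge (EI,LNOSU) at d=13; branch lengths EI→4, LNOSU→3/2; new cluster EILNOSU
final tree: ((E:5/2,I:5/2):4,(((L:1/2,U:1/2):17/4,S:19/4):1/4,(N:1,O:1):4):3/2)
total length: 107/4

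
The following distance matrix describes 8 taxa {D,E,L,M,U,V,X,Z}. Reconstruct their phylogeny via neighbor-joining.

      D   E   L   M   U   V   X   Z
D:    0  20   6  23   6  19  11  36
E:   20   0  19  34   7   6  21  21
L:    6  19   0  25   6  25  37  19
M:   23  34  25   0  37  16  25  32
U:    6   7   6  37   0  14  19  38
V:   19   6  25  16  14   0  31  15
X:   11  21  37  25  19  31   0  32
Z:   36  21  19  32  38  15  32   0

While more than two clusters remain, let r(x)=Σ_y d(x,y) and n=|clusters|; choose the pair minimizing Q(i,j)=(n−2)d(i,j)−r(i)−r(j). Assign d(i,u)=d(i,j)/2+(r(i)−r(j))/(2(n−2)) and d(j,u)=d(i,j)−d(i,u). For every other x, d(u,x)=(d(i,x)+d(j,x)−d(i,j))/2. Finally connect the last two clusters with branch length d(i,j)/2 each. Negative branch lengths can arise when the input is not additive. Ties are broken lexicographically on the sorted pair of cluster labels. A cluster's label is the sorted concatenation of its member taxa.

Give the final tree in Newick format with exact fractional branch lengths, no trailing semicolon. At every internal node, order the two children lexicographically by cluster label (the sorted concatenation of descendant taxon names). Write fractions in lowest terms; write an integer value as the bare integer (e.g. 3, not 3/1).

step 1: merge (D,X) at d=11, Q=-231; branch lengths D→11/12, X→121/12; new cluster DX
  updated: d(DX,E)=15, d(DX,L)=16, d(DX,M)=37/2, d(DX,U)=7, d(DX,V)=39/2, d(DX,Z)=57/2
step 2: merge (L,U) at d=6, Q=-189; branch lengths L→31/10, U→29/10; new cluster LU
  updated: d(DX,LU)=17/2, d(E,LU)=10, d(LU,M)=28, d(LU,V)=33/2, d(LU,Z)=51/2
step 3: merge (DX,LU) at d=17/2, Q=-289/2; branch lengths DX→71/16, LU→65/16; new cluster DLUX
  updated: d(DLUX,E)=33/4, d(DLUX,M)=19, d(DLUX,V)=55/4, d(DLUX,Z)=91/4
step 4: merge (DLUX,E) at d=33/4, Q=-433/4; branch lengths DLUX→77/24, E→121/24; new cluster DELUX
  updated: d(DELUX,M)=179/8, d(DELUX,V)=23/4, d(DELUX,Z)=71/4
step 5: merge (DELUX,Z) at d=71/4, Q=-601/8; branch lengths DELUX→133/32, Z→435/32; new cluster DELUXZ
  updated: d(DELUXZ,M)=293/16, d(DELUXZ,V)=3/2
step 6: merge (DELUXZ,M) at d=293/16, Q=-573/16; branch lengths DELUXZ→61/32, M→525/32; new cluster DELMUXZ
  updated: d(DELMUXZ,V)=-13/32
step 7: merge (DELMUXZ,V) at d=-13/32; branch lengths DELMUXZ→-13/64, V→-13/64; new cluster DELMUVXZ
final tree: ((((((D:11/12,X:121/12):71/16,(L:31/10,U:29/10):65/16):77/24,E:121/24):133/32,Z:435/32):61/32,M:525/32):-13/64,V:-13/64)
total length: 2221/32

((((((D:11/12,X:121/12):71/16,(L:31/10,U:29/10):65/16):77/24,E:121/24):133/32,Z:435/32):61/32,M:525/32):-13/64,V:-13/64)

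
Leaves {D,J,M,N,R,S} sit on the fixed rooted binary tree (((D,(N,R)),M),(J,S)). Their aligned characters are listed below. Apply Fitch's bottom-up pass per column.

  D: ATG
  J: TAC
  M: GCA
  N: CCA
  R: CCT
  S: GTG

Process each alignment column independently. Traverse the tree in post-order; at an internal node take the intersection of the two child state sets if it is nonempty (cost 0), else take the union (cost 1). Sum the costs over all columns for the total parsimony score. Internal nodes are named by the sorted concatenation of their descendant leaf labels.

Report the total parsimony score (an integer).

10

NR@0: {C} ∩ {C} = {C} (intersection, +0)
DNR@0: {A} ∪ {C} = {A,C} (union, +1)
DMNR@0: {A,C} ∪ {G} = {A,C,G} (union, +1)
JS@0: {T} ∪ {G} = {G,T} (union, +1)
DJMNRS@0: {A,C,G} ∩ {G,T} = {G} (intersection, +0)
NR@1: {C} ∩ {C} = {C} (intersection, +0)
DNR@1: {T} ∪ {C} = {C,T} (union, +1)
DMNR@1: {C,T} ∩ {C} = {C} (intersection, +0)
JS@1: {A} ∪ {T} = {A,T} (union, +1)
DJMNRS@1: {C} ∪ {A,T} = {A,C,T} (union, +1)
NR@2: {A} ∪ {T} = {A,T} (union, +1)
DNR@2: {G} ∪ {A,T} = {A,G,T} (union, +1)
DMNR@2: {A,G,T} ∩ {A} = {A} (intersection, +0)
JS@2: {C} ∪ {G} = {C,G} (union, +1)
DJMNRS@2: {A} ∪ {C,G} = {A,C,G} (union, +1)
per-site changes: [3, 3, 4]; total = 10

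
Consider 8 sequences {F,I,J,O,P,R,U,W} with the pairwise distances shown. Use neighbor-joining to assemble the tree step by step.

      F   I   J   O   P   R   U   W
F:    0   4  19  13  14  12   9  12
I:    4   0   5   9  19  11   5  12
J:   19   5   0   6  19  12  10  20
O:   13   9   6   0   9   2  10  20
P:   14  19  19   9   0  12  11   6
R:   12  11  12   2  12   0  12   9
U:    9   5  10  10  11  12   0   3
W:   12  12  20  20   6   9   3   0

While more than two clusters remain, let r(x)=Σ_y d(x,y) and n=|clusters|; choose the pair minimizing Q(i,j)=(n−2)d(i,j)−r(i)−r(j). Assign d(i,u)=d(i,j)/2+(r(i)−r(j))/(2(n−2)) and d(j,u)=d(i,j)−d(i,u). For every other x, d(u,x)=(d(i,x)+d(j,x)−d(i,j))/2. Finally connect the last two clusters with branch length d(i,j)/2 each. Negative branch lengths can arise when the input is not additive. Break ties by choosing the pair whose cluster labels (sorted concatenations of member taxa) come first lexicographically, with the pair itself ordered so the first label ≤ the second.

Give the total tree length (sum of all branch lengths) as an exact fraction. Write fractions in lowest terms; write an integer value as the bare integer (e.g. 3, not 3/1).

517/16

iteration 1: select P,W (d=6, Q=-136); attach at lengths (11/3, 7/3); label the merged cluster PW
  updated: d(F,PW)=10, d(I,PW)=25/2, d(J,PW)=33/2, d(O,PW)=23/2, d(PW,R)=15/2, d(PW,U)=4
iteration 2: select O,R (d=2, Q=-98); attach at lengths (1/2, 3/2); label the merged cluster OR
  updated: d(F,OR)=23/2, d(I,OR)=9, d(J,OR)=8, d(OR,PW)=17/2, d(OR,U)=10
iteration 3: select I,J (d=5, Q=-74); attach at lengths (-3/8, 43/8); label the merged cluster IJ
  updated: d(F,IJ)=9, d(IJ,OR)=6, d(IJ,PW)=12, d(IJ,U)=5
iteration 4: select PW,U (d=4, Q=-101/2); attach at lengths (37/12, 11/12); label the merged cluster PUW
  updated: d(F,PUW)=15/2, d(IJ,PUW)=13/2, d(OR,PUW)=29/4
iteration 5: select F,PUW (d=15/2, Q=-137/4); attach at lengths (87/16, 33/16); label the merged cluster FPUW
  updated: d(FPUW,IJ)=4, d(FPUW,OR)=45/8
iteration 6: select FPUW,IJ (d=4, Q=-125/8); attach at lengths (29/16, 35/16); label the merged cluster FIJPUW
  updated: d(FIJPUW,OR)=61/16
iteration 7: select FIJPUW,OR (d=61/16); attach at lengths (61/32, 61/32); label the merged cluster FIJOPRUW
final tree: (((F:87/16,((P:11/3,W:7/3):37/12,U:11/12):33/16):29/16,(I:-3/8,J:43/8):35/16):61/32,(O:1/2,R:3/2):61/32)
total length: 517/16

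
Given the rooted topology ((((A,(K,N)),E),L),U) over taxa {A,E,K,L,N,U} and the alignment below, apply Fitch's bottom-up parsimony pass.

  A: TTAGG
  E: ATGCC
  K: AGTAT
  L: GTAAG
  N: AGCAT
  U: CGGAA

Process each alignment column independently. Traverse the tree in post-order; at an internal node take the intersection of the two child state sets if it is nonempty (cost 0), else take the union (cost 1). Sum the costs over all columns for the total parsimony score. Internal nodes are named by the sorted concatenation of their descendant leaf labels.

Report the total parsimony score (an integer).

[col 0] KN: children K:{A}, N:{A} ∩→ {A}; cost 0
[col 0] AKN: children A:{T}, KN:{A} ∪→ {A,T}; cost 1
[col 0] AEKN: children AKN:{A,T}, E:{A} ∩→ {A}; cost 0
[col 0] AEKLN: children AEKN:{A}, L:{G} ∪→ {A,G}; cost 1
[col 0] AEKLNU: children AEKLN:{A,G}, U:{C} ∪→ {A,C,G}; cost 1
[col 1] KN: children K:{G}, N:{G} ∩→ {G}; cost 0
[col 1] AKN: children A:{T}, KN:{G} ∪→ {G,T}; cost 1
[col 1] AEKN: children AKN:{G,T}, E:{T} ∩→ {T}; cost 0
[col 1] AEKLN: children AEKN:{T}, L:{T} ∩→ {T}; cost 0
[col 1] AEKLNU: children AEKLN:{T}, U:{G} ∪→ {G,T}; cost 1
[col 2] KN: children K:{T}, N:{C} ∪→ {C,T}; cost 1
[col 2] AKN: children A:{A}, KN:{C,T} ∪→ {A,C,T}; cost 1
[col 2] AEKN: children AKN:{A,C,T}, E:{G} ∪→ {A,C,G,T}; cost 1
[col 2] AEKLN: children AEKN:{A,C,G,T}, L:{A} ∩→ {A}; cost 0
[col 2] AEKLNU: children AEKLN:{A}, U:{G} ∪→ {A,G}; cost 1
[col 3] KN: children K:{A}, N:{A} ∩→ {A}; cost 0
[col 3] AKN: children A:{G}, KN:{A} ∪→ {A,G}; cost 1
[col 3] AEKN: children AKN:{A,G}, E:{C} ∪→ {A,C,G}; cost 1
[col 3] AEKLN: children AEKN:{A,C,G}, L:{A} ∩→ {A}; cost 0
[col 3] AEKLNU: children AEKLN:{A}, U:{A} ∩→ {A}; cost 0
[col 4] KN: children K:{T}, N:{T} ∩→ {T}; cost 0
[col 4] AKN: children A:{G}, KN:{T} ∪→ {G,T}; cost 1
[col 4] AEKN: children AKN:{G,T}, E:{C} ∪→ {C,G,T}; cost 1
[col 4] AEKLN: children AEKN:{C,G,T}, L:{G} ∩→ {G}; cost 0
[col 4] AEKLNU: children AEKLN:{G}, U:{A} ∪→ {A,G}; cost 1
per-site changes: [3, 2, 4, 2, 3]; total = 14

14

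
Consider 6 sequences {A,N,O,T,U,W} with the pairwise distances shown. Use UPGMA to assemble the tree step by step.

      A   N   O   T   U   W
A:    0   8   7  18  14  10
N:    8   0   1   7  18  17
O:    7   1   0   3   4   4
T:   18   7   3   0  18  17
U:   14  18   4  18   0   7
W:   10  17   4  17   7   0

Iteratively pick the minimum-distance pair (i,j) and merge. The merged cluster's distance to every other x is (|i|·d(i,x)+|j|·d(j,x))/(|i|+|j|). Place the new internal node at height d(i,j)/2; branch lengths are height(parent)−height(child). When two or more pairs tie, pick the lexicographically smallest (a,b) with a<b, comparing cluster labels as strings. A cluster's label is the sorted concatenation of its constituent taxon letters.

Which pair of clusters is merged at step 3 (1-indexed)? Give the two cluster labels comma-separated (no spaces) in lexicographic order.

1. join N+O (d=1) ⇒ NO; edges |N|=1/2, |O|=1/2
  updated: d(A,NO)=15/2, d(NO,T)=5, d(NO,U)=11, d(NO,W)=21/2
2. join NO+T (d=5) ⇒ NOT; edges |NO|=2, |T|=5/2
  updated: d(A,NOT)=11, d(NOT,U)=40/3, d(NOT,W)=38/3
3. join U+W (d=7) ⇒ UW; edges |U|=7/2, |W|=7/2
  updated: d(A,UW)=12, d(NOT,UW)=13
4. join A+NOT (d=11) ⇒ ANOT; edges |A|=11/2, |NOT|=3
  updated: d(ANOT,UW)=51/4
5. join ANOT+UW (d=51/4) ⇒ ANOTUW; edges |ANOT|=7/8, |UW|=23/8
final tree: ((A:11/2,((N:1/2,O:1/2):2,T:5/2):3):7/8,(U:7/2,W:7/2):23/8)
total length: 99/4

U,W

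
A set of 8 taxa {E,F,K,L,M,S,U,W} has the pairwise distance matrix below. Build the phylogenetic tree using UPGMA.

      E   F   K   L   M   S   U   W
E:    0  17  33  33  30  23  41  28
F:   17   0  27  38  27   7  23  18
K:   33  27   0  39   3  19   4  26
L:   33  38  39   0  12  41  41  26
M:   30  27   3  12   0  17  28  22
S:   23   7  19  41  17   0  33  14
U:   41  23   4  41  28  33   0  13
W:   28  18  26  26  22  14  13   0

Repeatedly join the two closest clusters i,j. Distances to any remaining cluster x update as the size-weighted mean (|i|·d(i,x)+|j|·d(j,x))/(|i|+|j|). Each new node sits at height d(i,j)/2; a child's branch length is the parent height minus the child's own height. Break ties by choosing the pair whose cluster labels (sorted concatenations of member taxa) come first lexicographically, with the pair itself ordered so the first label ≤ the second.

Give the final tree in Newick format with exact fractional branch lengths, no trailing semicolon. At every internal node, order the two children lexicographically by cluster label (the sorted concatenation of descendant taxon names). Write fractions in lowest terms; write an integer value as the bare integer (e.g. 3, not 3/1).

(((E:10,(F:7/2,S:7/2):13/2):35/12,((K:3/2,M:3/2):17/2,(U:13/2,W:13/2):7/2):35/12):295/84,L:115/7)

1. join K+M (d=3) ⇒ KM; edges |K|=3/2, |M|=3/2
  updated: d(E,KM)=63/2, d(F,KM)=27, d(KM,L)=51/2, d(KM,S)=18, d(KM,U)=16, d(KM,W)=24
2. join F+S (d=7) ⇒ FS; edges |F|=7/2, |S|=7/2
  updated: d(E,FS)=20, d(FS,KM)=45/2, d(FS,L)=79/2, d(FS,U)=28, d(FS,W)=16
3. join U+W (d=13) ⇒ UW; edges |U|=13/2, |W|=13/2
  updated: d(E,UW)=69/2, d(FS,UW)=22, d(KM,UW)=20, d(L,UW)=67/2
4. join E+FS (d=20) ⇒ EFS; edges |E|=10, |FS|=13/2
  updated: d(EFS,KM)=51/2, d(EFS,L)=112/3, d(EFS,UW)=157/6
5. join KM+UW (d=20) ⇒ KMUW; edges |KM|=17/2, |UW|=7/2
  updated: d(EFS,KMUW)=155/6, d(KMUW,L)=59/2
6. join EFS+KMUW (d=155/6) ⇒ EFKMSUW; edges |EFS|=35/12, |KMUW|=35/12
  updated: d(EFKMSUW,L)=230/7
7. join EFKMSUW+L (d=230/7) ⇒ EFKLMSUW; edges |EFKMSUW|=295/84, |L|=115/7
final tree: (((E:10,(F:7/2,S:7/2):13/2):35/12,((K:3/2,M:3/2):17/2,(U:13/2,W:13/2):7/2):35/12):295/84,L:115/7)
total length: 6491/84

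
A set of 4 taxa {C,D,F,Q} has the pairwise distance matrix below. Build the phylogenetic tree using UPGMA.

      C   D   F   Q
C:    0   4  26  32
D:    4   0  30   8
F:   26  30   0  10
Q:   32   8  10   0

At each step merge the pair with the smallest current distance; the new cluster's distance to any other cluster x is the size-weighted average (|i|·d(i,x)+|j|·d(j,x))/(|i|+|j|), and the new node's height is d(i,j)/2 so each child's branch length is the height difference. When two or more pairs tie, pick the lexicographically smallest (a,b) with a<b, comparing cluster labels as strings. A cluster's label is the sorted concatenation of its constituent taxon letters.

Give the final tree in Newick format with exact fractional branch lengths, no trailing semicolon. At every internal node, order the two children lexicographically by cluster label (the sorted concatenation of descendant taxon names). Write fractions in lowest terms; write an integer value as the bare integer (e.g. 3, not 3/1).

((C:2,D:2):10,(F:5,Q:5):7)

1. join C+D (d=4) ⇒ CD; edges |C|=2, |D|=2
  updated: d(CD,F)=28, d(CD,Q)=20
2. join F+Q (d=10) ⇒ FQ; edges |F|=5, |Q|=5
  updated: d(CD,FQ)=24
3. join CD+FQ (d=24) ⇒ CDFQ; edges |CD|=10, |FQ|=7
final tree: ((C:2,D:2):10,(F:5,Q:5):7)
total length: 31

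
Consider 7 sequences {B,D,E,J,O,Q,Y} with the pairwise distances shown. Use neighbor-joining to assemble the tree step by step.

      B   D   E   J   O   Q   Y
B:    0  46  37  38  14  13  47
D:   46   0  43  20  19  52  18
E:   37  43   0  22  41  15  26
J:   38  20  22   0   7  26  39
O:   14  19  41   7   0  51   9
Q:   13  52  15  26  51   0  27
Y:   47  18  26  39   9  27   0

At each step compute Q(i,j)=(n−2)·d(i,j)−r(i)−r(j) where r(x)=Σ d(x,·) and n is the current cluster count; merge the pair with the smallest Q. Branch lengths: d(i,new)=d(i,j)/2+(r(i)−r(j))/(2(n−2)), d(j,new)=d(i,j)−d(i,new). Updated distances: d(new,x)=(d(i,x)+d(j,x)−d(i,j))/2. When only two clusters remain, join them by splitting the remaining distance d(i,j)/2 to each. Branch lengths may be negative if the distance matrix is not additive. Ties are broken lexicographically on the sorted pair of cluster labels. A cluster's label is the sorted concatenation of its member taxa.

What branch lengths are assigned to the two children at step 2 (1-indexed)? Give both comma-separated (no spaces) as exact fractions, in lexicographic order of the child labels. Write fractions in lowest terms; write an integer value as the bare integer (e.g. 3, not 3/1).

1. join B+Q (d=13, Q=-314) ⇒ BQ; edges |B|=38/5, |Q|=27/5
  updated: d(BQ,D)=85/2, d(BQ,E)=39/2, d(BQ,J)=51/2, d(BQ,O)=26, d(BQ,Y)=61/2
2. join BQ+E (d=39/2, Q=-435/2) ⇒ BEQ; edges |BQ|=141/16, |E|=171/16
  updated: d(BEQ,D)=33, d(BEQ,J)=14, d(BEQ,O)=95/4, d(BEQ,Y)=37/2
3. join BEQ+J (d=14, Q=-509/4) ⇒ BEJQ; edges |BEQ|=205/24, |J|=131/24
  updated: d(BEJQ,D)=39/2, d(BEJQ,O)=67/8, d(BEJQ,Y)=87/4
4. join BEJQ+O (d=67/8, Q=-277/4) ⇒ BEJOQ; edges |BEJQ|=15/2, |O|=7/8
  updated: d(BEJOQ,D)=241/16, d(BEJOQ,Y)=179/16
5. join BEJOQ+D (d=241/16, Q=-177/4) ⇒ BDEJOQ; edges |BEJOQ|=33/8, |D|=175/16
  updated: d(BDEJOQ,Y)=113/16
6. join BDEJOQ+Y (d=113/16) ⇒ BDEJOQY; edges |BDEJOQ|=113/32, |Y|=113/32
final tree: ((((((B:38/5,Q:27/5):141/16,E:171/16):205/24,J:131/24):15/2,O:7/8):33/8,D:175/16):113/32,Y:113/32)
total length: 77

141/16,171/16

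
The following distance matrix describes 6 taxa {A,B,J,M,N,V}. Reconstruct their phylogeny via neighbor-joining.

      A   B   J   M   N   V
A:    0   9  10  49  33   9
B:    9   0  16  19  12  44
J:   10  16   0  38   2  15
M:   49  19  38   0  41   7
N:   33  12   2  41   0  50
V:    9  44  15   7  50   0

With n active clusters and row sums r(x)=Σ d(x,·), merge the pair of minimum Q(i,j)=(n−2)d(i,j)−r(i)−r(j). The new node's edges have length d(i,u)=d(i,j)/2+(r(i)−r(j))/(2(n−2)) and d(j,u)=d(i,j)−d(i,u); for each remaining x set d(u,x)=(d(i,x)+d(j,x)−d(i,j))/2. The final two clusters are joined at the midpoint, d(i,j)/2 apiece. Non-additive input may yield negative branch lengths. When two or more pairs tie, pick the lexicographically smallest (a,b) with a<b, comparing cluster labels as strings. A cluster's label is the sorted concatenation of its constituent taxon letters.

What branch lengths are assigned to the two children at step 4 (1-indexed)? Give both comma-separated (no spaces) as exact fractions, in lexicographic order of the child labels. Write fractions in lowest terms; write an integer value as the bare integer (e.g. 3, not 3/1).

3,11/4

1. join M+V (d=7, Q=-251) ⇒ MV; edges |M|=57/8, |V|=-1/8
  updated: d(A,MV)=51/2, d(B,MV)=28, d(J,MV)=23, d(MV,N)=42
2. join J+N (d=2, Q=-134) ⇒ JN; edges |J|=-16/3, |N|=22/3
  updated: d(A,JN)=41/2, d(B,JN)=13, d(JN,MV)=63/2
3. join A+MV (d=51/2, Q=-89) ⇒ AMV; edges |A|=21/4, |MV|=81/4
  updated: d(AMV,B)=23/4, d(AMV,JN)=53/4
4. join AMV+B (d=23/4, Q=-32) ⇒ ABMV; edges |AMV|=3, |B|=11/4
  updated: d(ABMV,JN)=41/4
5. join ABMV+JN (d=41/4) ⇒ ABJMNV; edges |ABMV|=41/8, |JN|=41/8
final tree: (((A:21/4,(M:57/8,V:-1/8):81/4):3,B:11/4):41/8,(J:-16/3,N:22/3):41/8)
total length: 101/2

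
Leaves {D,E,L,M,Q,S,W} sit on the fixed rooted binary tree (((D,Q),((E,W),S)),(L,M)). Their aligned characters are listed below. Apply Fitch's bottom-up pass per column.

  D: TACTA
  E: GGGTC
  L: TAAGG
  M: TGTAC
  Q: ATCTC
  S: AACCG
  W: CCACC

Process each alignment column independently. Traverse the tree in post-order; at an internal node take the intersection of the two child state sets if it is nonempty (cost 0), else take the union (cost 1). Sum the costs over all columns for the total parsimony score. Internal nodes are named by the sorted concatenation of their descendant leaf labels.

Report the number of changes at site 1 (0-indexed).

4

DQ@0: {T} ∪ {A} = {A,T} (union, +1)
EW@0: {G} ∪ {C} = {C,G} (union, +1)
ESW@0: {C,G} ∪ {A} = {A,C,G} (union, +1)
DEQSW@0: {A,T} ∩ {A,C,G} = {A} (intersection, +0)
LM@0: {T} ∩ {T} = {T} (intersection, +0)
DELMQSW@0: {A} ∪ {T} = {A,T} (union, +1)
DQ@1: {A} ∪ {T} = {A,T} (union, +1)
EW@1: {G} ∪ {C} = {C,G} (union, +1)
ESW@1: {C,G} ∪ {A} = {A,C,G} (union, +1)
DEQSW@1: {A,T} ∩ {A,C,G} = {A} (intersection, +0)
LM@1: {A} ∪ {G} = {A,G} (union, +1)
DELMQSW@1: {A} ∩ {A,G} = {A} (intersection, +0)
DQ@2: {C} ∩ {C} = {C} (intersection, +0)
EW@2: {G} ∪ {A} = {A,G} (union, +1)
ESW@2: {A,G} ∪ {C} = {A,C,G} (union, +1)
DEQSW@2: {C} ∩ {A,C,G} = {C} (intersection, +0)
LM@2: {A} ∪ {T} = {A,T} (union, +1)
DELMQSW@2: {C} ∪ {A,T} = {A,C,T} (union, +1)
DQ@3: {T} ∩ {T} = {T} (intersection, +0)
EW@3: {T} ∪ {C} = {C,T} (union, +1)
ESW@3: {C,T} ∩ {C} = {C} (intersection, +0)
DEQSW@3: {T} ∪ {C} = {C,T} (union, +1)
LM@3: {G} ∪ {A} = {A,G} (union, +1)
DELMQSW@3: {C,T} ∪ {A,G} = {A,C,G,T} (union, +1)
DQ@4: {A} ∪ {C} = {A,C} (union, +1)
EW@4: {C} ∩ {C} = {C} (intersection, +0)
ESW@4: {C} ∪ {G} = {C,G} (union, +1)
DEQSW@4: {A,C} ∩ {C,G} = {C} (intersection, +0)
LM@4: {G} ∪ {C} = {C,G} (union, +1)
DELMQSW@4: {C} ∩ {C,G} = {C} (intersection, +0)
per-site changes: [4, 4, 4, 4, 3]; total = 19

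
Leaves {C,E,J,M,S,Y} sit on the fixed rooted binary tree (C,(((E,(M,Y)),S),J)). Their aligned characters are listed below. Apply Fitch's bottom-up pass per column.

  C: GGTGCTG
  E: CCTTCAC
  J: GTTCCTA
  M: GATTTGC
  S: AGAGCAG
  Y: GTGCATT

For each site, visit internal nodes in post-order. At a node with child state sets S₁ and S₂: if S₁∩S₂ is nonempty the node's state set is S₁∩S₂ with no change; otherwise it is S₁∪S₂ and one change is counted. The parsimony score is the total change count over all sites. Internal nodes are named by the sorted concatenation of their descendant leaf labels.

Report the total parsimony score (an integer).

[col 0] MY: children M:{G}, Y:{G} ∩→ {G}; cost 0
[col 0] EMY: children E:{C}, MY:{G} ∪→ {C,G}; cost 1
[col 0] EMSY: children EMY:{C,G}, S:{A} ∪→ {A,C,G}; cost 1
[col 0] EJMSY: children EMSY:{A,C,G}, J:{G} ∩→ {G}; cost 0
[col 0] CEJMSY: children C:{G}, EJMSY:{G} ∩→ {G}; cost 0
[col 1] MY: children M:{A}, Y:{T} ∪→ {A,T}; cost 1
[col 1] EMY: children E:{C}, MY:{A,T} ∪→ {A,C,T}; cost 1
[col 1] EMSY: children EMY:{A,C,T}, S:{G} ∪→ {A,C,G,T}; cost 1
[col 1] EJMSY: children EMSY:{A,C,G,T}, J:{T} ∩→ {T}; cost 0
[col 1] CEJMSY: children C:{G}, EJMSY:{T} ∪→ {G,T}; cost 1
[col 2] MY: children M:{T}, Y:{G} ∪→ {G,T}; cost 1
[col 2] EMY: children E:{T}, MY:{G,T} ∩→ {T}; cost 0
[col 2] EMSY: children EMY:{T}, S:{A} ∪→ {A,T}; cost 1
[col 2] EJMSY: children EMSY:{A,T}, J:{T} ∩→ {T}; cost 0
[col 2] CEJMSY: children C:{T}, EJMSY:{T} ∩→ {T}; cost 0
[col 3] MY: children M:{T}, Y:{C} ∪→ {C,T}; cost 1
[col 3] EMY: children E:{T}, MY:{C,T} ∩→ {T}; cost 0
[col 3] EMSY: children EMY:{T}, S:{G} ∪→ {G,T}; cost 1
[col 3] EJMSY: children EMSY:{G,T}, J:{C} ∪→ {C,G,T}; cost 1
[col 3] CEJMSY: children C:{G}, EJMSY:{C,G,T} ∩→ {G}; cost 0
[col 4] MY: children M:{T}, Y:{A} ∪→ {A,T}; cost 1
[col 4] EMY: children E:{C}, MY:{A,T} ∪→ {A,C,T}; cost 1
[col 4] EMSY: children EMY:{A,C,T}, S:{C} ∩→ {C}; cost 0
[col 4] EJMSY: children EMSY:{C}, J:{C} ∩→ {C}; cost 0
[col 4] CEJMSY: children C:{C}, EJMSY:{C} ∩→ {C}; cost 0
[col 5] MY: children M:{G}, Y:{T} ∪→ {G,T}; cost 1
[col 5] EMY: children E:{A}, MY:{G,T} ∪→ {A,G,T}; cost 1
[col 5] EMSY: children EMY:{A,G,T}, S:{A} ∩→ {A}; cost 0
[col 5] EJMSY: children EMSY:{A}, J:{T} ∪→ {A,T}; cost 1
[col 5] CEJMSY: children C:{T}, EJMSY:{A,T} ∩→ {T}; cost 0
[col 6] MY: children M:{C}, Y:{T} ∪→ {C,T}; cost 1
[col 6] EMY: children E:{C}, MY:{C,T} ∩→ {C}; cost 0
[col 6] EMSY: children EMY:{C}, S:{G} ∪→ {C,G}; cost 1
[col 6] EJMSY: children EMSY:{C,G}, J:{A} ∪→ {A,C,G}; cost 1
[col 6] CEJMSY: children C:{G}, EJMSY:{A,C,G} ∩→ {G}; cost 0
per-site changes: [2, 4, 2, 3, 2, 3, 3]; total = 19

19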